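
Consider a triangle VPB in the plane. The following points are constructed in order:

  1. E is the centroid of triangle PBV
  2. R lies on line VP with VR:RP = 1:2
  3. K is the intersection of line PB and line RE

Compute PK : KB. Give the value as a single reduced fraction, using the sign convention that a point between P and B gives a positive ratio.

PK:KB = 2

Choose coordinates V = (0, 0), P = (1, 0), B = (0, 1).
1. E is the centroid of triangle PBV ⇒ E = (1/3, 1/3)
2. R lies on line VP with VR:RP = 1:2 ⇒ R = (1/3, 0)
3. K is the intersection of line PB and line RE ⇒ K = (1/3, 2/3)
K = P + t·(B−P) with t = 2/3, so PK:KB = t:(1−t) = 2/3:1/3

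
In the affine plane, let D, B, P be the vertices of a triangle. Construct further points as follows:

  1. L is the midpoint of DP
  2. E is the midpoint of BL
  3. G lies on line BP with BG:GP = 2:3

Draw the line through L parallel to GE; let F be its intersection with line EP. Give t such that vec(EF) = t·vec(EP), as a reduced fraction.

t = 2/3

Assign D = (0, 0), B = (1, 0), P = (0, 1) — the answer is frame-independent, so this choice is without loss of generality.
1. L is the midpoint of DP ⇒ L = (0, 1/2)
2. E is the midpoint of BL ⇒ E = (1/2, 1/4)
3. G lies on line BP with BG:GP = 2:3 ⇒ G = (3/5, 2/5)
through L parallel to GE: direction (-1/10, -3/20); meets EP at F = (1/6, 3/4)
F = E + t·(P−E) with t = 2/3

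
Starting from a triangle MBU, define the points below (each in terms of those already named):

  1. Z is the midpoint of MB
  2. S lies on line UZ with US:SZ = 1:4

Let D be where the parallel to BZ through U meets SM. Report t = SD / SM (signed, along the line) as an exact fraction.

t = -1/4

Assign M = (0, 0), B = (1, 0), U = (0, 1) — the answer is frame-independent, so this choice is without loss of generality.
1. Z is the midpoint of MB ⇒ Z = (1/2, 0)
2. S lies on line UZ with US:SZ = 1:4 ⇒ S = (1/10, 4/5)
through U parallel to BZ: direction (-1/2, 0); meets SM at D = (1/8, 1)
D = S + t·(M−S) with t = -1/4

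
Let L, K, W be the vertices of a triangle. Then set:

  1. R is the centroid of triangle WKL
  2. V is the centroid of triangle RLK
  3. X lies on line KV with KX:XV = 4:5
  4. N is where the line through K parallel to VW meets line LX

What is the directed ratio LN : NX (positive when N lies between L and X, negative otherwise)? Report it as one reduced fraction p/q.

Set L = (0, 0), K = (1, 0), W = (0, 1); any affine frame gives the same invariant.
1. R is the centroid of triangle WKL ⇒ R = (1/3, 1/3)
2. V is the centroid of triangle RLK ⇒ V = (4/9, 1/9)
3. X lies on line KV with KX:XV = 4:5 ⇒ X = (61/81, 4/81)
4. N is where the line through K parallel to VW meets line LX ⇒ N = (61/63, 4/63)
N = L + t·(X−L) with t = 9/7, so LN:NX = t:(1−t) = 9/7:-2/7

LN:NX = -9/2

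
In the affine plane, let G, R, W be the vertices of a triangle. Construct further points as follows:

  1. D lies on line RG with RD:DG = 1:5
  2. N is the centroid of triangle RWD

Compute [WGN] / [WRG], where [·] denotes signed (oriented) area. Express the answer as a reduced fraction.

[WGN]:[WRG] = -11/18

Set G = (0, 0), R = (1, 0), W = (0, 1); any affine frame gives the same invariant.
1. D lies on line RG with RD:DG = 1:5 ⇒ D = (5/6, 0)
2. N is the centroid of triangle RWD ⇒ N = (11/18, 1/3)
2·[WGN] = 11/18, 2·[WRG] = -1
[WGN]:[WRG] = 11/18:-1 = -11/18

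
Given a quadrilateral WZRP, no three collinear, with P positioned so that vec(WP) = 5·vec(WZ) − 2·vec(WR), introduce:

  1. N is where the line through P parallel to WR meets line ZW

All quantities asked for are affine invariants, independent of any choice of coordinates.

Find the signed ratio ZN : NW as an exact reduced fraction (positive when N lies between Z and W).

ZN:NW = -4/5

Set W = (0, 0), Z = (1, 0), R = (0, 1), P = (5, -2); any affine frame gives the same invariant.
1. N is where the line through P parallel to WR meets line ZW ⇒ N = (5, 0)
N = Z + t·(W−Z) with t = -4, so ZN:NW = t:(1−t) = -4:5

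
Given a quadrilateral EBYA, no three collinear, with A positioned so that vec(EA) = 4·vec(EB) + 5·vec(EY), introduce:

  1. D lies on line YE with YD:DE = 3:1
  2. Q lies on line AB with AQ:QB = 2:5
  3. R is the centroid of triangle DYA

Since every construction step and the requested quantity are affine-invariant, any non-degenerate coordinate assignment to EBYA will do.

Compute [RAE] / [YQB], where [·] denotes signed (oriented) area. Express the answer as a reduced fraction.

Work in coordinates with E = (0, 0), B = (1, 0), Y = (0, 1), A = (4, 5).
1. D lies on line YE with YD:DE = 3:1 ⇒ D = (0, 1/4)
2. Q lies on line AB with AQ:QB = 2:5 ⇒ Q = (22/7, 25/7)
3. R is the centroid of triangle DYA ⇒ R = (4/3, 25/12)
2·[RAE] = -5/3, 2·[YQB] = -40/7
[RAE]:[YQB] = -5/3:-40/7 = 7/24

[RAE]:[YQB] = 7/24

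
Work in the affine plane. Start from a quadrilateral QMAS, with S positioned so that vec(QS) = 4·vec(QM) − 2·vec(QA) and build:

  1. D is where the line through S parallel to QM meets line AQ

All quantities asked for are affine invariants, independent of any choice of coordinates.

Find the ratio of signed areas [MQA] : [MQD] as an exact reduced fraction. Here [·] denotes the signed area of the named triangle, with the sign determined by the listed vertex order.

[MQA]:[MQD] = -1/2

Work in coordinates with Q = (0, 0), M = (1, 0), A = (0, 1), S = (4, -2).
1. D is where the line through S parallel to QM meets line AQ ⇒ D = (0, -2)
2·[MQA] = -1, 2·[MQD] = 2
[MQA]:[MQD] = -1:2 = -1/2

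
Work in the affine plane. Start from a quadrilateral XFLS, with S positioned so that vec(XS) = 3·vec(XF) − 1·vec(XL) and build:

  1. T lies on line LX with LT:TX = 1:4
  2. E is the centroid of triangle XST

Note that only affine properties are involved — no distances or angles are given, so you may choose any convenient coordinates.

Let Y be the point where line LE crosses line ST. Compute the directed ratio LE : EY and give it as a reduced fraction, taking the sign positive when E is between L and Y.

LE:EY = -7/4

Set X = (0, 0), F = (1, 0), L = (0, 1), S = (3, -1); any affine frame gives the same invariant.
1. T lies on line LX with LT:TX = 1:4 ⇒ T = (0, 4/5)
2. E is the centroid of triangle XST ⇒ E = (1, -1/15)
line LE meets ST at Y = (3/7, 19/35)
E = L + t·(Y−L) with t = 7/3, so LE:EY = 7/3:-4/3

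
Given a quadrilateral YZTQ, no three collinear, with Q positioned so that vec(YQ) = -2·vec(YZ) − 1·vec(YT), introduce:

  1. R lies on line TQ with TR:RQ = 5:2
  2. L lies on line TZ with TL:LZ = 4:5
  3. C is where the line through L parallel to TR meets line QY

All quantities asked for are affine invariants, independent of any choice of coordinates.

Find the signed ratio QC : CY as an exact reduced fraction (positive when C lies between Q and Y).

Set Y = (0, 0), Z = (1, 0), T = (0, 1), Q = (-2, -1); any affine frame gives the same invariant.
1. R lies on line TQ with TR:RQ = 5:2 ⇒ R = (-10/7, -3/7)
2. L lies on line TZ with TL:LZ = 4:5 ⇒ L = (4/9, 5/9)
3. C is where the line through L parallel to TR meets line QY ⇒ C = (-2/9, -1/9)
C = Q + t·(Y−Q) with t = 8/9, so QC:CY = t:(1−t) = 8/9:1/9

QC:CY = 8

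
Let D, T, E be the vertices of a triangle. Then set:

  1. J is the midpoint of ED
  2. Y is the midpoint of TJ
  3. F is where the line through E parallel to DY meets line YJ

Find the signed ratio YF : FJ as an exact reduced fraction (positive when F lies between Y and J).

Work in coordinates with D = (0, 0), T = (1, 0), E = (0, 1).
1. J is the midpoint of ED ⇒ J = (0, 1/2)
2. Y is the midpoint of TJ ⇒ Y = (1/2, 1/4)
3. F is where the line through E parallel to DY meets line YJ ⇒ F = (-1/2, 3/4)
F = Y + t·(J−Y) with t = 2, so YF:FJ = t:(1−t) = 2:-1

YF:FJ = -2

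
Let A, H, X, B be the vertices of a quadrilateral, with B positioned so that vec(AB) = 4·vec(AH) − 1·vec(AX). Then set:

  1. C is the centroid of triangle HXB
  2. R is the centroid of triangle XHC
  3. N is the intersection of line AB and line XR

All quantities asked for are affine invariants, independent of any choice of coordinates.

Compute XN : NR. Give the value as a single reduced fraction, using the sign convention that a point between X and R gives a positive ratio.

Work in coordinates with A = (0, 0), H = (1, 0), X = (0, 1), B = (4, -1).
1. C is the centroid of triangle HXB ⇒ C = (5/3, 0)
2. R is the centroid of triangle XHC ⇒ R = (8/9, 1/3)
3. N is the intersection of line AB and line XR ⇒ N = (2, -1/2)
N = X + t·(R−X) with t = 9/4, so XN:NR = t:(1−t) = 9/4:-5/4

XN:NR = -9/5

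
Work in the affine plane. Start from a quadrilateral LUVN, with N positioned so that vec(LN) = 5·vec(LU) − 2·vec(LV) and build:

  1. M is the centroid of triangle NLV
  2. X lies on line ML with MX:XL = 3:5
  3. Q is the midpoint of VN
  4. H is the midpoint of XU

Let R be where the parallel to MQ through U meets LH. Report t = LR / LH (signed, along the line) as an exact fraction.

t = 2

Work in coordinates with L = (0, 0), U = (1, 0), V = (0, 1), N = (5, -2).
1. M is the centroid of triangle NLV ⇒ M = (5/3, -1/3)
2. X lies on line ML with MX:XL = 3:5 ⇒ X = (25/24, -5/24)
3. Q is the midpoint of VN ⇒ Q = (5/2, -1/2)
4. H is the midpoint of XU ⇒ H = (49/48, -5/48)
through U parallel to MQ: direction (5/6, -1/6); meets LH at R = (49/24, -5/24)
R = L + t·(H−L) with t = 2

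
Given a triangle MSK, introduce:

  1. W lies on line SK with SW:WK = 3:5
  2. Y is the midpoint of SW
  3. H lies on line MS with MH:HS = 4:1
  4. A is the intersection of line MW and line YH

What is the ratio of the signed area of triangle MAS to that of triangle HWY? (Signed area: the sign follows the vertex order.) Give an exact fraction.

[MAS]:[HWY] = 40/3

Choose coordinates M = (0, 0), S = (1, 0), K = (0, 1).
1. W lies on line SK with SW:WK = 3:5 ⇒ W = (5/8, 3/8)
2. Y is the midpoint of SW ⇒ Y = (13/16, 3/16)
3. H lies on line MS with MH:HS = 4:1 ⇒ H = (4/5, 0)
4. A is the intersection of line MW and line YH ⇒ A = (5/6, 1/2)
2·[MAS] = -1/2, 2·[HWY] = -3/80
[MAS]:[HWY] = -1/2:-3/80 = 40/3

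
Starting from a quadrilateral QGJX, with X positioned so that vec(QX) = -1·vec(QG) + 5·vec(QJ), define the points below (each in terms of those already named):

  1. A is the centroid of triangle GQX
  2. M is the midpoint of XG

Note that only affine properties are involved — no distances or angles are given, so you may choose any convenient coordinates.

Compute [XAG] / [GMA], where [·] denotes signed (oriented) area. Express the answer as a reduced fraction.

Choose coordinates Q = (0, 0), G = (1, 0), J = (0, 1), X = (-1, 5).
1. A is the centroid of triangle GQX ⇒ A = (0, 5/3)
2. M is the midpoint of XG ⇒ M = (0, 5/2)
2·[XAG] = 5/3, 2·[GMA] = 5/6
[XAG]:[GMA] = 5/3:5/6 = 2

[XAG]:[GMA] = 2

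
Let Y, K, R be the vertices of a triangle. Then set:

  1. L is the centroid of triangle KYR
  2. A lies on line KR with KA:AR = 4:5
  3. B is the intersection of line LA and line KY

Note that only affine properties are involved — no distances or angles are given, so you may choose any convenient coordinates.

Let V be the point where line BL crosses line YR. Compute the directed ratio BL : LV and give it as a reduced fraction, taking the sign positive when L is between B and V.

BL:LV = -2

Work in coordinates with Y = (0, 0), K = (1, 0), R = (0, 1).
1. L is the centroid of triangle KYR ⇒ L = (1/3, 1/3)
2. A lies on line KR with KA:AR = 4:5 ⇒ A = (5/9, 4/9)
3. B is the intersection of line LA and line KY ⇒ B = (-1/3, 0)
line BL meets YR at V = (0, 1/6)
L = B + t·(V−B) with t = 2, so BL:LV = 2:-1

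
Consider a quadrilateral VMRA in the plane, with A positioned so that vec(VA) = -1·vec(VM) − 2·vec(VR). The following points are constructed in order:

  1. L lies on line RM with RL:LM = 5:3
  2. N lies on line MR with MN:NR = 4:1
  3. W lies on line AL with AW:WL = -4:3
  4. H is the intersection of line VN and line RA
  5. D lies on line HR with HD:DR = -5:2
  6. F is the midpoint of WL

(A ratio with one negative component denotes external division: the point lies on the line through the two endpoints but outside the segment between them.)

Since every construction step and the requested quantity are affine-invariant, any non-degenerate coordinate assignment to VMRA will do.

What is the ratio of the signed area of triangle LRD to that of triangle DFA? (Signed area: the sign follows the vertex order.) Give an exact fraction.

Set V = (0, 0), M = (1, 0), R = (0, 1), A = (-1, -2); any affine frame gives the same invariant.
1. L lies on line RM with RL:LM = 5:3 ⇒ L = (5/8, 3/8)
2. N lies on line MR with MN:NR = 4:1 ⇒ N = (1/5, 4/5)
3. W lies on line AL with AW:WL = -4:3 ⇒ W = (11/2, 15/2)
4. H is the intersection of line VN and line RA ⇒ H = (1, 4)
5. D lies on line HR with HD:DR = -5:2 ⇒ D = (-2/3, -1)
6. F is the midpoint of WL ⇒ F = (49/16, 63/16)
2·[LRD] = 5/3, 2·[DFA] = -25/12
[LRD]:[DFA] = 5/3:-25/12 = -4/5

[LRD]:[DFA] = -4/5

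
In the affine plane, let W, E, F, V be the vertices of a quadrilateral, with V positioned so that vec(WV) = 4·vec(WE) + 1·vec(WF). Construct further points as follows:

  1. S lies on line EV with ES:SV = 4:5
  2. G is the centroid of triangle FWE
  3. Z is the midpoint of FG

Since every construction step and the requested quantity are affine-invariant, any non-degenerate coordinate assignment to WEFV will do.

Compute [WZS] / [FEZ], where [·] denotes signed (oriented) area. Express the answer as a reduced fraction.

Choose coordinates W = (0, 0), E = (1, 0), F = (0, 1), V = (4, 1).
1. S lies on line EV with ES:SV = 4:5 ⇒ S = (7/3, 4/9)
2. G is the centroid of triangle FWE ⇒ G = (1/3, 1/3)
3. Z is the midpoint of FG ⇒ Z = (1/6, 2/3)
2·[WZS] = -40/27, 2·[FEZ] = -1/6
[WZS]:[FEZ] = -40/27:-1/6 = 80/9

[WZS]:[FEZ] = 80/9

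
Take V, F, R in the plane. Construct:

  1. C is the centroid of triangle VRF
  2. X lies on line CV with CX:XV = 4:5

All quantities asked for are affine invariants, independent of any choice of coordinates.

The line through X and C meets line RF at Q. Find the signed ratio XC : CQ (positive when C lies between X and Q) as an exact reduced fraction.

XC:CQ = 8/9

Set V = (0, 0), F = (1, 0), R = (0, 1); any affine frame gives the same invariant.
1. C is the centroid of triangle VRF ⇒ C = (1/3, 1/3)
2. X lies on line CV with CX:XV = 4:5 ⇒ X = (5/27, 5/27)
line XC meets RF at Q = (1/2, 1/2)
C = X + t·(Q−X) with t = 8/17, so XC:CQ = 8/17:9/17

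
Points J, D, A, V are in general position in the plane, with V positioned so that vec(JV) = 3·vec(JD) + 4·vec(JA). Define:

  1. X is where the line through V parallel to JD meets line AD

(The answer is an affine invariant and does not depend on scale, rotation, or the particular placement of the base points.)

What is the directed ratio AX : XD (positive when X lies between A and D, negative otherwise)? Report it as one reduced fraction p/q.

AX:XD = -3/4

Assign J = (0, 0), D = (1, 0), A = (0, 1), V = (3, 4) — the answer is frame-independent, so this choice is without loss of generality.
1. X is where the line through V parallel to JD meets line AD ⇒ X = (-3, 4)
X = A + t·(D−A) with t = -3, so AX:XD = t:(1−t) = -3:4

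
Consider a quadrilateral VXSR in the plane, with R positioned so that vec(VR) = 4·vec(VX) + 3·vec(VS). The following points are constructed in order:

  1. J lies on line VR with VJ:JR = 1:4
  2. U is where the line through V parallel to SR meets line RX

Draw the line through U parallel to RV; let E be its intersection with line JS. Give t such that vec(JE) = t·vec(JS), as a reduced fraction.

t = -1/2

Choose coordinates V = (0, 0), X = (1, 0), S = (0, 1), R = (4, 3).
1. J lies on line VR with VJ:JR = 1:4 ⇒ J = (4/5, 3/5)
2. U is where the line through V parallel to SR meets line RX ⇒ U = (2, 1)
through U parallel to RV: direction (-4, -3); meets JS at E = (6/5, 2/5)
E = J + t·(S−J) with t = -1/2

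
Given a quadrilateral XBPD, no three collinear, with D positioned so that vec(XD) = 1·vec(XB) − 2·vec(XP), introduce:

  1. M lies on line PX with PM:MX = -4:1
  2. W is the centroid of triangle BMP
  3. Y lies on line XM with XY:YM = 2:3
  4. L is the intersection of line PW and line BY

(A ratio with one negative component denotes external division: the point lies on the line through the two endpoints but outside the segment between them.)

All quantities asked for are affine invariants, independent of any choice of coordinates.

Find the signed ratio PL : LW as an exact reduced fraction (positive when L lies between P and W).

Set X = (0, 0), B = (1, 0), P = (0, 1), D = (1, -2); any affine frame gives the same invariant.
1. M lies on line PX with PM:MX = -4:1 ⇒ M = (0, -1/3)
2. W is the centroid of triangle BMP ⇒ W = (1/3, 2/9)
3. Y lies on line XM with XY:YM = 2:3 ⇒ Y = (0, -2/15)
4. L is the intersection of line PW and line BY ⇒ L = (17/37, -8/111)
L = P + t·(W−P) with t = 51/37, so PL:LW = t:(1−t) = 51/37:-14/37

PL:LW = -51/14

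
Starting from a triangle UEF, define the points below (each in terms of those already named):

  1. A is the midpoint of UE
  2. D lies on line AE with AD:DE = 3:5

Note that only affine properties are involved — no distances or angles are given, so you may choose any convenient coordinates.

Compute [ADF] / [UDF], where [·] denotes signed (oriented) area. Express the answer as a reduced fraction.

Set U = (0, 0), E = (1, 0), F = (0, 1); any affine frame gives the same invariant.
1. A is the midpoint of UE ⇒ A = (1/2, 0)
2. D lies on line AE with AD:DE = 3:5 ⇒ D = (11/16, 0)
2·[ADF] = 3/16, 2·[UDF] = 11/16
[ADF]:[UDF] = 3/16:11/16 = 3/11

[ADF]:[UDF] = 3/11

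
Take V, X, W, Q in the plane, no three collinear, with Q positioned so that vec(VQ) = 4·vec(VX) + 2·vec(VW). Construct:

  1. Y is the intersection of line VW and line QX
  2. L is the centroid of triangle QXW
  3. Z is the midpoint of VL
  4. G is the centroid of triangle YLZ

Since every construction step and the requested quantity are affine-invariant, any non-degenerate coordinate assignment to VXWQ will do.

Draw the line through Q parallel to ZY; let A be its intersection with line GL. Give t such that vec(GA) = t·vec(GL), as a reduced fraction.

t = 61/10

Choose coordinates V = (0, 0), X = (1, 0), W = (0, 1), Q = (4, 2).
1. Y is the intersection of line VW and line QX ⇒ Y = (0, -2/3)
2. L is the centroid of triangle QXW ⇒ L = (5/3, 1)
3. Z is the midpoint of VL ⇒ Z = (5/6, 1/2)
4. G is the centroid of triangle YLZ ⇒ G = (5/6, 5/18)
through Q parallel to ZY: direction (-5/6, -7/6); meets GL at A = (71/12, 281/60)
A = G + t·(L−G) with t = 61/10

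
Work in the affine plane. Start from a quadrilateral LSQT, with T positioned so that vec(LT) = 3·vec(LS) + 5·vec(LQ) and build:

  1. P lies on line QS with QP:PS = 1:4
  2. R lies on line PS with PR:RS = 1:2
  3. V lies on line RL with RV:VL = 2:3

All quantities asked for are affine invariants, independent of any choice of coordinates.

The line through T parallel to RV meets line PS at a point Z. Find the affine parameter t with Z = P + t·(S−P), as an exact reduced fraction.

t = -7/12

Assign L = (0, 0), S = (1, 0), Q = (0, 1), T = (3, 5) — the answer is frame-independent, so this choice is without loss of generality.
1. P lies on line QS with QP:PS = 1:4 ⇒ P = (1/5, 4/5)
2. R lies on line PS with PR:RS = 1:2 ⇒ R = (7/15, 8/15)
3. V lies on line RL with RV:VL = 2:3 ⇒ V = (7/25, 8/25)
through T parallel to RV: direction (-14/75, -16/75); meets PS at Z = (-4/15, 19/15)
Z = P + t·(S−P) with t = -7/12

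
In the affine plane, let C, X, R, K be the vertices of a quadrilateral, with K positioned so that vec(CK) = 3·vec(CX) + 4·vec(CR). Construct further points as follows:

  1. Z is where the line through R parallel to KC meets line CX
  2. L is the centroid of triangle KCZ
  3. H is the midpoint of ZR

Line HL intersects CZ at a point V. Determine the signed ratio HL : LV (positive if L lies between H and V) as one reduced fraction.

HL:LV = -5/8

Work in coordinates with C = (0, 0), X = (1, 0), R = (0, 1), K = (3, 4).
1. Z is where the line through R parallel to KC meets line CX ⇒ Z = (-3/4, 0)
2. L is the centroid of triangle KCZ ⇒ L = (3/4, 4/3)
3. H is the midpoint of ZR ⇒ H = (-3/8, 1/2)
line HL meets CZ at V = (-21/20, 0)
L = H + t·(V−H) with t = -5/3, so HL:LV = -5/3:8/3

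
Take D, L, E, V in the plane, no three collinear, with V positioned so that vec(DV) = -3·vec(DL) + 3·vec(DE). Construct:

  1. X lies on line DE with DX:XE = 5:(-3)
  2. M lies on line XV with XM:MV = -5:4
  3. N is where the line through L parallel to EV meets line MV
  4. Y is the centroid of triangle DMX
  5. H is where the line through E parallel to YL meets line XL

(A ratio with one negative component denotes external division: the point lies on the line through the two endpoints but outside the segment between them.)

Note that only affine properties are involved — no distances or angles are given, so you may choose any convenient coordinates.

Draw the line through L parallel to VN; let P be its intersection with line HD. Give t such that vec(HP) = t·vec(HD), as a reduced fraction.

t = 98/123

Assign D = (0, 0), L = (1, 0), E = (0, 1), V = (-3, 3) — the answer is frame-independent, so this choice is without loss of generality.
1. X lies on line DE with DX:XE = 5:(-3) ⇒ X = (0, 5/2)
2. M lies on line XV with XM:MV = -5:4 ⇒ M = (-15, 5)
3. N is where the line through L parallel to EV meets line MV ⇒ N = (-11/3, 28/9)
4. Y is the centroid of triangle DMX ⇒ Y = (-5, 5/2)
5. H is where the line through E parallel to YL meets line XL ⇒ H = (18/25, 7/10)
through L parallel to VN: direction (-2/3, 1/9); meets HD at P = (6/41, 35/246)
P = H + t·(D−H) with t = 98/123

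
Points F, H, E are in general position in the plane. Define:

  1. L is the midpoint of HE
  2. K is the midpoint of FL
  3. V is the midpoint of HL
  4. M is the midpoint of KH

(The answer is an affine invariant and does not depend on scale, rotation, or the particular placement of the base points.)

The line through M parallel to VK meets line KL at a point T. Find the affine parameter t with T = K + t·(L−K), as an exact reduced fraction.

Choose coordinates F = (0, 0), H = (1, 0), E = (0, 1).
1. L is the midpoint of HE ⇒ L = (1/2, 1/2)
2. K is the midpoint of FL ⇒ K = (1/4, 1/4)
3. V is the midpoint of HL ⇒ V = (3/4, 1/4)
4. M is the midpoint of KH ⇒ M = (5/8, 1/8)
through M parallel to VK: direction (-1/2, 0); meets KL at T = (1/8, 1/8)
T = K + t·(L−K) with t = -1/2

t = -1/2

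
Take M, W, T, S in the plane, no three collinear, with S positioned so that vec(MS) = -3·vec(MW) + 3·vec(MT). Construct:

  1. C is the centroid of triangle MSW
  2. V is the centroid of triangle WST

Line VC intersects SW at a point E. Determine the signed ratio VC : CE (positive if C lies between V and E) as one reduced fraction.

VC:CE = -4/3

Choose coordinates M = (0, 0), W = (1, 0), T = (0, 1), S = (-3, 3).
1. C is the centroid of triangle MSW ⇒ C = (-2/3, 1)
2. V is the centroid of triangle WST ⇒ V = (-2/3, 4/3)
line VC meets SW at E = (-2/3, 5/4)
C = V + t·(E−V) with t = 4, so VC:CE = 4:-3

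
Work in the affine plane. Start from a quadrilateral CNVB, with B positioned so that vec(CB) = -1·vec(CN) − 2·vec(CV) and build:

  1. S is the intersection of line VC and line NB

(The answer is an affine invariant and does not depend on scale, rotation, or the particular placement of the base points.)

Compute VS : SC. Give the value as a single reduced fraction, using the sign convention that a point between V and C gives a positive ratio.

VS:SC = -2

Assign C = (0, 0), N = (1, 0), V = (0, 1), B = (-1, -2) — the answer is frame-independent, so this choice is without loss of generality.
1. S is the intersection of line VC and line NB ⇒ S = (0, -1)
S = V + t·(C−V) with t = 2, so VS:SC = t:(1−t) = 2:-1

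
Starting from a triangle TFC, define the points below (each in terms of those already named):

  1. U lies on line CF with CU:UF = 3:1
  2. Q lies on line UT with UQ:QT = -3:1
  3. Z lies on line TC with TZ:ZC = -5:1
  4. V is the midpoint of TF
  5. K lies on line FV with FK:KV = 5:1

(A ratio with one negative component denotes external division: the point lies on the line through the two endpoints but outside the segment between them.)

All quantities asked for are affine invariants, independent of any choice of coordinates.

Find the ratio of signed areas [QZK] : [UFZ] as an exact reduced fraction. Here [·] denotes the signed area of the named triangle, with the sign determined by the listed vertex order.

[QZK]:[UFZ] = -61/3

Work in coordinates with T = (0, 0), F = (1, 0), C = (0, 1).
1. U lies on line CF with CU:UF = 3:1 ⇒ U = (3/4, 1/4)
2. Q lies on line UT with UQ:QT = -3:1 ⇒ Q = (-3/8, -1/8)
3. Z lies on line TC with TZ:ZC = -5:1 ⇒ Z = (0, 5/4)
4. V is the midpoint of TF ⇒ V = (1/2, 0)
5. K lies on line FV with FK:KV = 5:1 ⇒ K = (7/12, 0)
2·[QZK] = -61/48, 2·[UFZ] = 1/16
[QZK]:[UFZ] = -61/48:1/16 = -61/3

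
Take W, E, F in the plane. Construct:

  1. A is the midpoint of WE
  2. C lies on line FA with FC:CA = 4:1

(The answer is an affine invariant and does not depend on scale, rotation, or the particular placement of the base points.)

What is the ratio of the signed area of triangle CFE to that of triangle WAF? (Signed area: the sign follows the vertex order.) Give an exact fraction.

[CFE]:[WAF] = -4/5

Assign W = (0, 0), E = (1, 0), F = (0, 1) — the answer is frame-independent, so this choice is without loss of generality.
1. A is the midpoint of WE ⇒ A = (1/2, 0)
2. C lies on line FA with FC:CA = 4:1 ⇒ C = (2/5, 1/5)
2·[CFE] = -2/5, 2·[WAF] = 1/2
[CFE]:[WAF] = -2/5:1/2 = -4/5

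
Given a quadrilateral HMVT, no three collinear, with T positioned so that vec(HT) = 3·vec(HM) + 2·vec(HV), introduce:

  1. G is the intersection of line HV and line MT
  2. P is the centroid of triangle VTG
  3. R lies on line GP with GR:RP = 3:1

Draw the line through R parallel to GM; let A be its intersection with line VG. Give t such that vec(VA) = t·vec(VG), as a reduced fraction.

t = 3/4

Assign H = (0, 0), M = (1, 0), V = (0, 1), T = (3, 2) — the answer is frame-independent, so this choice is without loss of generality.
1. G is the intersection of line HV and line MT ⇒ G = (0, -1)
2. P is the centroid of triangle VTG ⇒ P = (1, 2/3)
3. R lies on line GP with GR:RP = 3:1 ⇒ R = (3/4, 1/4)
through R parallel to GM: direction (1, 1); meets VG at A = (0, -1/2)
A = V + t·(G−V) with t = 3/4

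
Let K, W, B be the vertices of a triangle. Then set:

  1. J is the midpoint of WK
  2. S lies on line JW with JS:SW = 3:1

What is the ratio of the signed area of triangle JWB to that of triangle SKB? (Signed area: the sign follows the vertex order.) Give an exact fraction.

Set K = (0, 0), W = (1, 0), B = (0, 1); any affine frame gives the same invariant.
1. J is the midpoint of WK ⇒ J = (1/2, 0)
2. S lies on line JW with JS:SW = 3:1 ⇒ S = (7/8, 0)
2·[JWB] = 1/2, 2·[SKB] = -7/8
[JWB]:[SKB] = 1/2:-7/8 = -4/7

[JWB]:[SKB] = -4/7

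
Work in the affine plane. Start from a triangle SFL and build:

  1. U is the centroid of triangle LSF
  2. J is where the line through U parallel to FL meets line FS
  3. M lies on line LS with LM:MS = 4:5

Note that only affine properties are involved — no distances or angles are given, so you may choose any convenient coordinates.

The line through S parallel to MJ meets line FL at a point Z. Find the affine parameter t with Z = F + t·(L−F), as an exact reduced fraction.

t = -5

Work in coordinates with S = (0, 0), F = (1, 0), L = (0, 1).
1. U is the centroid of triangle LSF ⇒ U = (1/3, 1/3)
2. J is where the line through U parallel to FL meets line FS ⇒ J = (2/3, 0)
3. M lies on line LS with LM:MS = 4:5 ⇒ M = (0, 5/9)
through S parallel to MJ: direction (2/3, -5/9); meets FL at Z = (6, -5)
Z = F + t·(L−F) with t = -5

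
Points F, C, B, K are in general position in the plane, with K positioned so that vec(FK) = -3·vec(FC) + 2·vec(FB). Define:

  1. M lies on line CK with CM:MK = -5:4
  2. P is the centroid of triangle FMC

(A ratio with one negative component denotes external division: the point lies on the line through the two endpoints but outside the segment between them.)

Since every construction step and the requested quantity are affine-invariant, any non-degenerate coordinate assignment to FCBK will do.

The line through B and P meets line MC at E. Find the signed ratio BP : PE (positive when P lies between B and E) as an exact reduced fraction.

BP:PE = -4

Choose coordinates F = (0, 0), C = (1, 0), B = (0, 1), K = (-3, 2).
1. M lies on line CK with CM:MK = -5:4 ⇒ M = (-19, 10)
2. P is the centroid of triangle FMC ⇒ P = (-6, 10/3)
line BP meets MC at E = (-9/2, 11/4)
P = B + t·(E−B) with t = 4/3, so BP:PE = 4/3:-1/3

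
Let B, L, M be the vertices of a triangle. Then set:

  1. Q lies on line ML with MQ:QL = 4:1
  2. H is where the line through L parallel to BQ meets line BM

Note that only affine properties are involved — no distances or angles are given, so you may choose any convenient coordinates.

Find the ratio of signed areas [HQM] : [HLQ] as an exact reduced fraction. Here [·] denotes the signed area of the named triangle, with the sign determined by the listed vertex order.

Assign B = (0, 0), L = (1, 0), M = (0, 1) — the answer is frame-independent, so this choice is without loss of generality.
1. Q lies on line ML with MQ:QL = 4:1 ⇒ Q = (4/5, 1/5)
2. H is where the line through L parallel to BQ meets line BM ⇒ H = (0, -1/4)
2·[HQM] = 1, 2·[HLQ] = 1/4
[HQM]:[HLQ] = 1:1/4 = 4

[HQM]:[HLQ] = 4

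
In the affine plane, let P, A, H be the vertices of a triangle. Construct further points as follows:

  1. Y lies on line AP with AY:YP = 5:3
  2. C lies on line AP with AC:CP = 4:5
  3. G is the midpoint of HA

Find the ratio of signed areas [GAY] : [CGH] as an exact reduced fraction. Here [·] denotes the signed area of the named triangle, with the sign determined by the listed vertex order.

Set P = (0, 0), A = (1, 0), H = (0, 1); any affine frame gives the same invariant.
1. Y lies on line AP with AY:YP = 5:3 ⇒ Y = (3/8, 0)
2. C lies on line AP with AC:CP = 4:5 ⇒ C = (5/9, 0)
3. G is the midpoint of HA ⇒ G = (1/2, 1/2)
2·[GAY] = -5/16, 2·[CGH] = 2/9
[GAY]:[CGH] = -5/16:2/9 = -45/32

[GAY]:[CGH] = -45/32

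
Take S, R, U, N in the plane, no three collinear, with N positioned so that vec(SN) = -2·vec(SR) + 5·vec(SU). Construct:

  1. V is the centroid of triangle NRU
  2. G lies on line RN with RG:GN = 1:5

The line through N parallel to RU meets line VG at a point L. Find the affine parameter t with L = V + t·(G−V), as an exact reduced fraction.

Set S = (0, 0), R = (1, 0), U = (0, 1), N = (-2, 5); any affine frame gives the same invariant.
1. V is the centroid of triangle NRU ⇒ V = (-1/3, 2)
2. G lies on line RN with RG:GN = 1:5 ⇒ G = (1/2, 5/6)
through N parallel to RU: direction (-1, 1); meets VG at L = (-11/3, 20/3)
L = V + t·(G−V) with t = -4

t = -4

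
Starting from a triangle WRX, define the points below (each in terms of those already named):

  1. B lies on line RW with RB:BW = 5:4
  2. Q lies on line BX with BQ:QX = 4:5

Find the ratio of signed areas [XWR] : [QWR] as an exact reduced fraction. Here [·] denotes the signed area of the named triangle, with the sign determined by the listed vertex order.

[XWR]:[QWR] = 9/4

Work in coordinates with W = (0, 0), R = (1, 0), X = (0, 1).
1. B lies on line RW with RB:BW = 5:4 ⇒ B = (4/9, 0)
2. Q lies on line BX with BQ:QX = 4:5 ⇒ Q = (20/81, 4/9)
2·[XWR] = 1, 2·[QWR] = 4/9
[XWR]:[QWR] = 1:4/9 = 9/4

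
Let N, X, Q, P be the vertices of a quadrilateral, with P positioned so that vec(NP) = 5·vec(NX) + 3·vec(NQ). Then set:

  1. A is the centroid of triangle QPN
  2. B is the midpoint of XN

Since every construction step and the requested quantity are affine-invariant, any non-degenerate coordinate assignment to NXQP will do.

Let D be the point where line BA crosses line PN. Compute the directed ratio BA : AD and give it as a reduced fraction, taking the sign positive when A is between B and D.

BA:AD = -19/10

Choose coordinates N = (0, 0), X = (1, 0), Q = (0, 1), P = (5, 3).
1. A is the centroid of triangle QPN ⇒ A = (5/3, 4/3)
2. B is the midpoint of XN ⇒ B = (1/2, 0)
line BA meets PN at D = (20/19, 12/19)
A = B + t·(D−B) with t = 19/9, so BA:AD = 19/9:-10/9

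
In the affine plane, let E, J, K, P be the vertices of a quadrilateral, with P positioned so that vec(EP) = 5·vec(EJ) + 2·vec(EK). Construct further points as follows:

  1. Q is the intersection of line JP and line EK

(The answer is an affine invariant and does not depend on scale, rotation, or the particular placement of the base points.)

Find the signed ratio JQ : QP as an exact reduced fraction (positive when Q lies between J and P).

JQ:QP = -1/5

Set E = (0, 0), J = (1, 0), K = (0, 1), P = (5, 2); any affine frame gives the same invariant.
1. Q is the intersection of line JP and line EK ⇒ Q = (0, -1/2)
Q = J + t·(P−J) with t = -1/4, so JQ:QP = t:(1−t) = -1/4:5/4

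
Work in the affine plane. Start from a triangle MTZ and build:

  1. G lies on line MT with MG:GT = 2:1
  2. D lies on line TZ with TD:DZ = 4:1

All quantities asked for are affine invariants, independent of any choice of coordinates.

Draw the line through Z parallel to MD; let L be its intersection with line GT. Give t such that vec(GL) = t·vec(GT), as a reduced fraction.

t = -11/4

Work in coordinates with M = (0, 0), T = (1, 0), Z = (0, 1).
1. G lies on line MT with MG:GT = 2:1 ⇒ G = (2/3, 0)
2. D lies on line TZ with TD:DZ = 4:1 ⇒ D = (1/5, 4/5)
through Z parallel to MD: direction (1/5, 4/5); meets GT at L = (-1/4, 0)
L = G + t·(T−G) with t = -11/4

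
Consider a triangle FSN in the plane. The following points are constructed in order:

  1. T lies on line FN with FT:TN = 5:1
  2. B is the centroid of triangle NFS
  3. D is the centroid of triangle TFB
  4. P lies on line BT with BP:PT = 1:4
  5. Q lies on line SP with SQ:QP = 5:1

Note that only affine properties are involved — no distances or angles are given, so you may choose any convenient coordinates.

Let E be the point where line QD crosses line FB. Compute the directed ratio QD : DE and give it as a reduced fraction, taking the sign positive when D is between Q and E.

Assign F = (0, 0), S = (1, 0), N = (0, 1) — the answer is frame-independent, so this choice is without loss of generality.
1. T lies on line FN with FT:TN = 5:1 ⇒ T = (0, 5/6)
2. B is the centroid of triangle NFS ⇒ B = (1/3, 1/3)
3. D is the centroid of triangle TFB ⇒ D = (1/9, 7/18)
4. P lies on line BT with BP:PT = 1:4 ⇒ P = (4/15, 13/30)
5. Q lies on line SP with SQ:QP = 5:1 ⇒ Q = (7/18, 13/36)
line QD meets FB at E = (4/11, 4/11)
D = Q + t·(E−Q) with t = 11, so QD:DE = 11:-10

QD:DE = -11/10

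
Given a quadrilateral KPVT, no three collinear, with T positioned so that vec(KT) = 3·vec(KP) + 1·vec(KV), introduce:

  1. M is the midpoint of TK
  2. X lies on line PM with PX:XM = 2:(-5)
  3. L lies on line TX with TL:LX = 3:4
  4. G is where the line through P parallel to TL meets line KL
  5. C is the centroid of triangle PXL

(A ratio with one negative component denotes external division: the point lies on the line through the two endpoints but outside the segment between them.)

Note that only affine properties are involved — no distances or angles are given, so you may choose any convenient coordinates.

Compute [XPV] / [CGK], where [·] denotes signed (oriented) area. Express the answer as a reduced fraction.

[XPV]:[CGK] = 105/58

Assign K = (0, 0), P = (1, 0), V = (0, 1), T = (3, 1) — the answer is frame-independent, so this choice is without loss of generality.
1. M is the midpoint of TK ⇒ M = (3/2, 1/2)
2. X lies on line PM with PX:XM = 2:(-5) ⇒ X = (2/3, -1/3)
3. L lies on line TX with TL:LX = 3:4 ⇒ L = (2, 3/7)
4. G is where the line through P parallel to TL meets line KL ⇒ G = (8/5, 12/35)
5. C is the centroid of triangle PXL ⇒ C = (11/9, 2/63)
2·[XPV] = 2/3, 2·[CGK] = 116/315
[XPV]:[CGK] = 2/3:116/315 = 105/58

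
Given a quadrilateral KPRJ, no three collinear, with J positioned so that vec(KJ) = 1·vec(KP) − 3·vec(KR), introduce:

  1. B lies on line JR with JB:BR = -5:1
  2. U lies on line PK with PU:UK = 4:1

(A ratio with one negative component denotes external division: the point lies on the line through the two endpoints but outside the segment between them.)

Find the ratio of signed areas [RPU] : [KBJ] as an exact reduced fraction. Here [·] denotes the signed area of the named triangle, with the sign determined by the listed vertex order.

Choose coordinates K = (0, 0), P = (1, 0), R = (0, 1), J = (1, -3).
1. B lies on line JR with JB:BR = -5:1 ⇒ B = (-1/4, 2)
2. U lies on line PK with PU:UK = 4:1 ⇒ U = (1/5, 0)
2·[RPU] = -4/5, 2·[KBJ] = -5/4
[RPU]:[KBJ] = -4/5:-5/4 = 16/25

[RPU]:[KBJ] = 16/25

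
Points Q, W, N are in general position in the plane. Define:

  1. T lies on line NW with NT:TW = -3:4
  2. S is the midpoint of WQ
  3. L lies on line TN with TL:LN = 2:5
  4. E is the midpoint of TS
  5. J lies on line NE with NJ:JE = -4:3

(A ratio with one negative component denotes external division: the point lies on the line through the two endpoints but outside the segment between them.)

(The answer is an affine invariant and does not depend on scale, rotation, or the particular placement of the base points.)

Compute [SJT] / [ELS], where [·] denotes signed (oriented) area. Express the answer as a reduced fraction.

[SJT]:[ELS] = 21

Assign Q = (0, 0), W = (1, 0), N = (0, 1) — the answer is frame-independent, so this choice is without loss of generality.
1. T lies on line NW with NT:TW = -3:4 ⇒ T = (-3, 4)
2. S is the midpoint of WQ ⇒ S = (1/2, 0)
3. L lies on line TN with TL:LN = 2:5 ⇒ L = (-15/7, 22/7)
4. E is the midpoint of TS ⇒ E = (-5/4, 2)
5. J lies on line NE with NJ:JE = -4:3 ⇒ J = (-5, 5)
2·[SJT] = -9/2, 2·[ELS] = -3/14
[SJT]:[ELS] = -9/2:-3/14 = 21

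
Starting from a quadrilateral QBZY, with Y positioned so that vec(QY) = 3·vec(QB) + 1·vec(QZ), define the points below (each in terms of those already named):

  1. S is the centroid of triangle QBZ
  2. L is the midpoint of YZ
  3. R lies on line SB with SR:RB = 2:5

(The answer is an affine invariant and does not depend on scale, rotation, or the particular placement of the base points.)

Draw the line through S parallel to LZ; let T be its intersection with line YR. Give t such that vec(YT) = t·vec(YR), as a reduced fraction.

Choose coordinates Q = (0, 0), B = (1, 0), Z = (0, 1), Y = (3, 1).
1. S is the centroid of triangle QBZ ⇒ S = (1/3, 1/3)
2. L is the midpoint of YZ ⇒ L = (3/2, 1)
3. R lies on line SB with SR:RB = 2:5 ⇒ R = (11/21, 5/21)
through S parallel to LZ: direction (-3/2, 0); meets YR at T = (5/6, 1/3)
T = Y + t·(R−Y) with t = 7/8

t = 7/8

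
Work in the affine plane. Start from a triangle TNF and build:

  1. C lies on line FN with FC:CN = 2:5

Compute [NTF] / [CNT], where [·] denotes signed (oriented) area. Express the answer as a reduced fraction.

[NTF]:[CNT] = 7/5

Assign T = (0, 0), N = (1, 0), F = (0, 1) — the answer is frame-independent, so this choice is without loss of generality.
1. C lies on line FN with FC:CN = 2:5 ⇒ C = (2/7, 5/7)
2·[NTF] = -1, 2·[CNT] = -5/7
[NTF]:[CNT] = -1:-5/7 = 7/5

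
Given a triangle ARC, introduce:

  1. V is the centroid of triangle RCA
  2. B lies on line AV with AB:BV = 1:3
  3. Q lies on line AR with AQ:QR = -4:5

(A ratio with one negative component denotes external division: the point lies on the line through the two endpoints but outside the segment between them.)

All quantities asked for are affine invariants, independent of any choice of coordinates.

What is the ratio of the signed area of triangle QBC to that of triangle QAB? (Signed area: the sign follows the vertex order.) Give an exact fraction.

Assign A = (0, 0), R = (1, 0), C = (0, 1) — the answer is frame-independent, so this choice is without loss of generality.
1. V is the centroid of triangle RCA ⇒ V = (1/3, 1/3)
2. B lies on line AV with AB:BV = 1:3 ⇒ B = (1/12, 1/12)
3. Q lies on line AR with AQ:QR = -4:5 ⇒ Q = (-4, 0)
2·[QBC] = 15/4, 2·[QAB] = 1/3
[QBC]:[QAB] = 15/4:1/3 = 45/4

[QBC]:[QAB] = 45/4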